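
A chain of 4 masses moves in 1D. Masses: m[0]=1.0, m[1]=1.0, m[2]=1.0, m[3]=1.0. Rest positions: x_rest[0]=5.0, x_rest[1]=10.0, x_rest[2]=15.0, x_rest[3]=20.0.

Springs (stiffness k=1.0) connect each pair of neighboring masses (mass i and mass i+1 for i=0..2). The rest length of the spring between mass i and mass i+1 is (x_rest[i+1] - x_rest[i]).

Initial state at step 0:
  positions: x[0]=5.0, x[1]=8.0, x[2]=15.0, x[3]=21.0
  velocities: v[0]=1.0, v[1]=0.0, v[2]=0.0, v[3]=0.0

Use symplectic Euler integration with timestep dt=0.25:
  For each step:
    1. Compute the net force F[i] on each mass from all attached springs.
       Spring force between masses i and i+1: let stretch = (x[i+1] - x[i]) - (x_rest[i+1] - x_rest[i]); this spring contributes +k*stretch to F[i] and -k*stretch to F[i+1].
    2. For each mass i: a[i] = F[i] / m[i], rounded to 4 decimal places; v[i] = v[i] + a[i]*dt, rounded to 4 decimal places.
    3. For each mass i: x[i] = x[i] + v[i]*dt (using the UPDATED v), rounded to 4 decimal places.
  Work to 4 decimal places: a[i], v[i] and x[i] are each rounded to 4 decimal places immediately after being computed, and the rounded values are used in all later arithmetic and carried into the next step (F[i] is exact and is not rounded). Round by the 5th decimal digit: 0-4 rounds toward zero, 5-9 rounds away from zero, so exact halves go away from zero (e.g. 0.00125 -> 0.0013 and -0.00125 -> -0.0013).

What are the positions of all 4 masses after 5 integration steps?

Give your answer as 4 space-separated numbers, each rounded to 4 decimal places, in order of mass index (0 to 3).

Step 0: x=[5.0000 8.0000 15.0000 21.0000] v=[1.0000 0.0000 0.0000 0.0000]
Step 1: x=[5.1250 8.2500 14.9375 20.9375] v=[0.5000 1.0000 -0.2500 -0.2500]
Step 2: x=[5.1328 8.7227 14.8320 20.8125] v=[0.0313 1.8906 -0.4219 -0.5000]
Step 3: x=[5.0525 9.3528 14.7185 20.6262] v=[-0.3212 2.5205 -0.4541 -0.7451]
Step 4: x=[4.9285 10.0495 14.6389 20.3832] v=[-0.4961 2.7869 -0.3186 -0.9720]
Step 5: x=[4.8120 10.7130 14.6314 20.0937] v=[-0.4659 2.6540 -0.0299 -1.1581]

Answer: 4.8120 10.7130 14.6314 20.0937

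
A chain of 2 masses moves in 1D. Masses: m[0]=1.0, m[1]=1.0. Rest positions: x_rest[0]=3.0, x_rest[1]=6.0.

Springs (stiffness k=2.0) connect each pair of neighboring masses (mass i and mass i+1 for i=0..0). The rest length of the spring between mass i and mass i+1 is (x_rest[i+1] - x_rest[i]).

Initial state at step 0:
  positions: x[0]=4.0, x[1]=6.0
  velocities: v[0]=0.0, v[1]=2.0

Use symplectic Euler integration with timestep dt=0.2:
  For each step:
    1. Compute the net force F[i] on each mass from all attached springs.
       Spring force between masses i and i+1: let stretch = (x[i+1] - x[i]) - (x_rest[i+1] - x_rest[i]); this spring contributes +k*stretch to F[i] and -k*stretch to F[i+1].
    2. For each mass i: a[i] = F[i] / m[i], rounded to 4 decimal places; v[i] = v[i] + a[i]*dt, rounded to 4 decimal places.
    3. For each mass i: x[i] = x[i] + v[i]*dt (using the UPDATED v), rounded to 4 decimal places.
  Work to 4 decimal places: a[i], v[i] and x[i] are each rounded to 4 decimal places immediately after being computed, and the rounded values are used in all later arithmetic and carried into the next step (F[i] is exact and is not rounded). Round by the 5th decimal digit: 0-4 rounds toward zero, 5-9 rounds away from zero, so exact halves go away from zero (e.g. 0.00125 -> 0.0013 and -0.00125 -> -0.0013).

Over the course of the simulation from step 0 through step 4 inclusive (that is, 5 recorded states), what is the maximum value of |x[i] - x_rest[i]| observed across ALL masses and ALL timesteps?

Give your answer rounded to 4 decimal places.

Answer: 1.9319

Derivation:
Step 0: x=[4.0000 6.0000] v=[0.0000 2.0000]
Step 1: x=[3.9200 6.4800] v=[-0.4000 2.4000]
Step 2: x=[3.8048 6.9952] v=[-0.5760 2.5760]
Step 3: x=[3.7048 7.4952] v=[-0.4998 2.4998]
Step 4: x=[3.6681 7.9319] v=[-0.1836 2.1836]
Max displacement = 1.9319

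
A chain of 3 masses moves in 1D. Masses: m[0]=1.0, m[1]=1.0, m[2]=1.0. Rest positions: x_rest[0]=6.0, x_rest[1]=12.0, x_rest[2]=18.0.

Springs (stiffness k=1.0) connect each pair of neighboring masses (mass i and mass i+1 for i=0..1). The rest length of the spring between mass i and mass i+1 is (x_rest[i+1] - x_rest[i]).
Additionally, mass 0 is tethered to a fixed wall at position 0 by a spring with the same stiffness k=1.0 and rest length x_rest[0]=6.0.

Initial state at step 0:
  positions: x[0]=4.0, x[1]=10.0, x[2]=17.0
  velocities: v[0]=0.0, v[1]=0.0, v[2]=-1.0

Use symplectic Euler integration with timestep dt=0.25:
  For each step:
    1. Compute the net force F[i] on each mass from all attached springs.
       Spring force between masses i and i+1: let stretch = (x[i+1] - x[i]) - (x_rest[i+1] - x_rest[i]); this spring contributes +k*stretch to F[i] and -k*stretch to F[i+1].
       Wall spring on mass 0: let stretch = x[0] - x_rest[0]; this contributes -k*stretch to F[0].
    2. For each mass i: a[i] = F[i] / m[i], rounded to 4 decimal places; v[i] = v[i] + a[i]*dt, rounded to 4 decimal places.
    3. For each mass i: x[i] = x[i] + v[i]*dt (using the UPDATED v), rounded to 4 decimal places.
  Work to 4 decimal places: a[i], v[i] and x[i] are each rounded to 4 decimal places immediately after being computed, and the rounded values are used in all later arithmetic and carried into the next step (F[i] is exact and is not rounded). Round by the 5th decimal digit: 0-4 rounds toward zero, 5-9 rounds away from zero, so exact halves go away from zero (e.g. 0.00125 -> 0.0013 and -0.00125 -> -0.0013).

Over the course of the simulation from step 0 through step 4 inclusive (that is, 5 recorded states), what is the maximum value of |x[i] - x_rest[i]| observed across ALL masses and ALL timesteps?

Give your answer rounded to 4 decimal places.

Answer: 2.3681

Derivation:
Step 0: x=[4.0000 10.0000 17.0000] v=[0.0000 0.0000 -1.0000]
Step 1: x=[4.1250 10.0625 16.6875] v=[0.5000 0.2500 -1.2500]
Step 2: x=[4.3633 10.1680 16.3359] v=[0.9531 0.4219 -1.4063]
Step 3: x=[4.6917 10.2962 15.9738] v=[1.3135 0.5127 -1.4483]
Step 4: x=[5.0771 10.4290 15.6319] v=[1.5417 0.5310 -1.3677]
Max displacement = 2.3681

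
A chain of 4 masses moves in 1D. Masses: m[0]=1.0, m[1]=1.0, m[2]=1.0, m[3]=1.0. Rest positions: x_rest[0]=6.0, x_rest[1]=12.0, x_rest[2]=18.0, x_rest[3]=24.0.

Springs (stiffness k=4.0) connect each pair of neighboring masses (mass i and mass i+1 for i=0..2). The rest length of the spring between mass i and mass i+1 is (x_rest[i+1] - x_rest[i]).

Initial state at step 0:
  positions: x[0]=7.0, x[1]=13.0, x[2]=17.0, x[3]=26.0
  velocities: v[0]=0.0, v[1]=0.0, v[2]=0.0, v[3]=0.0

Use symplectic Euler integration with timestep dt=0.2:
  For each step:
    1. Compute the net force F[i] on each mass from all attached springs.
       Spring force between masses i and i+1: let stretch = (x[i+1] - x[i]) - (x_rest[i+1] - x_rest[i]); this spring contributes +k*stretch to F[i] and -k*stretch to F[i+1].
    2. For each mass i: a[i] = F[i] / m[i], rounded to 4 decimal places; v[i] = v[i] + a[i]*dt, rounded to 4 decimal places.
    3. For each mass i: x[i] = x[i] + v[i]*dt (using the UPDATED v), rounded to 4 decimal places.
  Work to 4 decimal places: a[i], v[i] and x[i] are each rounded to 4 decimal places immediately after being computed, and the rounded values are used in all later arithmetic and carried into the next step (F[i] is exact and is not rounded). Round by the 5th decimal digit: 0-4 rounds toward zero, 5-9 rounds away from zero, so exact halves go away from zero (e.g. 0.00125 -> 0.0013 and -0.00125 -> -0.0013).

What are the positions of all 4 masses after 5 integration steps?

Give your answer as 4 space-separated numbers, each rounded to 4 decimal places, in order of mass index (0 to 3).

Step 0: x=[7.0000 13.0000 17.0000 26.0000] v=[0.0000 0.0000 0.0000 0.0000]
Step 1: x=[7.0000 12.6800 17.8000 25.5200] v=[0.0000 -1.6000 4.0000 -2.4000]
Step 2: x=[6.9488 12.2704 19.0160 24.7648] v=[-0.2560 -2.0480 6.0800 -3.7760]
Step 3: x=[6.7891 12.0886 20.0725 24.0498] v=[-0.7987 -0.9088 5.2826 -3.5750]
Step 4: x=[6.5173 12.3363 20.4880 23.6584] v=[-1.3591 1.2387 2.0773 -1.9568]
Step 5: x=[6.2165 12.9573 20.1065 23.7198] v=[-1.5039 3.1049 -1.9077 0.3069]

Answer: 6.2165 12.9573 20.1065 23.7198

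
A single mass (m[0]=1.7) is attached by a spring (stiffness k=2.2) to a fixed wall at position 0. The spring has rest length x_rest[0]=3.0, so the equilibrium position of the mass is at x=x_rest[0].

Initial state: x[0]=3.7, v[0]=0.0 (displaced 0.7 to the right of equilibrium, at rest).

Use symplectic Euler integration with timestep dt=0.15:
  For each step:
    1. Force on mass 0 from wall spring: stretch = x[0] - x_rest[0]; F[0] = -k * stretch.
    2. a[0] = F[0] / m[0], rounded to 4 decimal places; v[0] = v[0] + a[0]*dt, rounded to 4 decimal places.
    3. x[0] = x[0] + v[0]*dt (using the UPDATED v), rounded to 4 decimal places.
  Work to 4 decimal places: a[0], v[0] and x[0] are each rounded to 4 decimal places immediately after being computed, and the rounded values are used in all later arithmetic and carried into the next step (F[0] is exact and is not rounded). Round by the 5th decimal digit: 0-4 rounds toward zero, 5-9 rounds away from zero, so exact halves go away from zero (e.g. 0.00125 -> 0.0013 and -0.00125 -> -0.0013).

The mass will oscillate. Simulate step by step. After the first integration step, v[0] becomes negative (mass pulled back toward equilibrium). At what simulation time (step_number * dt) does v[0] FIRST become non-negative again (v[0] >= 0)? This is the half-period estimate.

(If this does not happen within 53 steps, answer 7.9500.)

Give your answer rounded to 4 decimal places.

Step 0: x=[3.7000] v=[0.0000]
Step 1: x=[3.6796] v=[-0.1359]
Step 2: x=[3.6394] v=[-0.2678]
Step 3: x=[3.5806] v=[-0.3919]
Step 4: x=[3.5049] v=[-0.5046]
Step 5: x=[3.4145] v=[-0.6026]
Step 6: x=[3.3120] v=[-0.6831]
Step 7: x=[3.2004] v=[-0.7437]
Step 8: x=[3.0830] v=[-0.7826]
Step 9: x=[2.9632] v=[-0.7987]
Step 10: x=[2.8445] v=[-0.7916]
Step 11: x=[2.7303] v=[-0.7614]
Step 12: x=[2.6239] v=[-0.7091]
Step 13: x=[2.5285] v=[-0.6361]
Step 14: x=[2.4468] v=[-0.5446]
Step 15: x=[2.3812] v=[-0.4372]
Step 16: x=[2.3336] v=[-0.3171]
Step 17: x=[2.3054] v=[-0.1877]
Step 18: x=[2.2975] v=[-0.0529]
Step 19: x=[2.3100] v=[0.0835]
First v>=0 after going negative at step 19, time=2.8500

Answer: 2.8500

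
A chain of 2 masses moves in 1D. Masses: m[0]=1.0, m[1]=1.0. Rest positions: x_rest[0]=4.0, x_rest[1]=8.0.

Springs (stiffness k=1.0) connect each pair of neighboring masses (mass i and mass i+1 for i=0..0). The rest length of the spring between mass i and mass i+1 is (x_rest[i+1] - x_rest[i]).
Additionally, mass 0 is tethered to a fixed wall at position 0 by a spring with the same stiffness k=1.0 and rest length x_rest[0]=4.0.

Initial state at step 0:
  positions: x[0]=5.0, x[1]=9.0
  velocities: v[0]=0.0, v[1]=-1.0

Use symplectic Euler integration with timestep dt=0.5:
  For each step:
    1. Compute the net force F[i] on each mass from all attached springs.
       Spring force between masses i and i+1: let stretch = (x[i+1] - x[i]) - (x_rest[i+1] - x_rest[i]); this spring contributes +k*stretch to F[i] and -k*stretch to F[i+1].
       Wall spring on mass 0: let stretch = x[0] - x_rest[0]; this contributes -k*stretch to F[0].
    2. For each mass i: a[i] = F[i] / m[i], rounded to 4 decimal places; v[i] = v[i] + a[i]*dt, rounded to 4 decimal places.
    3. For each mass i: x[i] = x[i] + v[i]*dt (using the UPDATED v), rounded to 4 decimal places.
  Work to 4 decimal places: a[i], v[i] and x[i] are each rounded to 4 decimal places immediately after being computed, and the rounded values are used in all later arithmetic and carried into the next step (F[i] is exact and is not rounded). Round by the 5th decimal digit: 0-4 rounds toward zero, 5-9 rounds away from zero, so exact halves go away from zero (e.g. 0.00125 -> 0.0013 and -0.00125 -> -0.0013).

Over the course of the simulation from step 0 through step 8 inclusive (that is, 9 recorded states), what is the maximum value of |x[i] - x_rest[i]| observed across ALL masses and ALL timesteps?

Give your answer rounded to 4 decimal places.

Step 0: x=[5.0000 9.0000] v=[0.0000 -1.0000]
Step 1: x=[4.7500 8.5000] v=[-0.5000 -1.0000]
Step 2: x=[4.2500 8.0625] v=[-1.0000 -0.8750]
Step 3: x=[3.6406 7.6719] v=[-1.2188 -0.7813]
Step 4: x=[3.1289 7.2734] v=[-1.0235 -0.7970]
Step 5: x=[2.8711 6.8388] v=[-0.5157 -0.8693]
Step 6: x=[2.8874 6.4122] v=[0.0326 -0.8532]
Step 7: x=[3.0631 6.1044] v=[0.3513 -0.6156]
Step 8: x=[3.2333 6.0363] v=[0.3404 -0.1363]
Max displacement = 1.9637

Answer: 1.9637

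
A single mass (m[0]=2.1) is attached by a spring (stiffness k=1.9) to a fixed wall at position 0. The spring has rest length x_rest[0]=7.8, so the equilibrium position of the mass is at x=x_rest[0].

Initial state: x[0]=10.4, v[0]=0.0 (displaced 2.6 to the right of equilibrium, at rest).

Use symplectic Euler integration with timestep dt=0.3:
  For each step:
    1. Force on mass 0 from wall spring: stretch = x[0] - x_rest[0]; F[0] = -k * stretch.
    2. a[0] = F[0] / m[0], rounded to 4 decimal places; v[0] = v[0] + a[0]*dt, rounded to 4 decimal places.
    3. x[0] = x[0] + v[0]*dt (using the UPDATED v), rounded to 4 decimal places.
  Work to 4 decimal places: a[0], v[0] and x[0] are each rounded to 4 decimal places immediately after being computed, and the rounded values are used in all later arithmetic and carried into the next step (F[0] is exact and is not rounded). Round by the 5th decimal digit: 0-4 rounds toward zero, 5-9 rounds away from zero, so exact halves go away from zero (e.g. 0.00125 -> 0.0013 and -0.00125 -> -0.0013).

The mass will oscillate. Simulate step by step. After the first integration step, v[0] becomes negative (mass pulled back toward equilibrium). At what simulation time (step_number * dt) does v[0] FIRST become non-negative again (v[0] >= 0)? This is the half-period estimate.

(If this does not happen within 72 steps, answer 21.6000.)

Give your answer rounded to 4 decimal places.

Step 0: x=[10.4000] v=[0.0000]
Step 1: x=[10.1883] v=[-0.7057]
Step 2: x=[9.7821] v=[-1.3539]
Step 3: x=[9.2145] v=[-1.8919]
Step 4: x=[8.5318] v=[-2.2758]
Step 5: x=[7.7895] v=[-2.4744]
Step 6: x=[7.0480] v=[-2.4716]
Step 7: x=[6.3678] v=[-2.2675]
Step 8: x=[5.8042] v=[-1.8788]
Step 9: x=[5.4031] v=[-1.3371]
Step 10: x=[5.1972] v=[-0.6865]
Step 11: x=[5.2032] v=[0.0200]
First v>=0 after going negative at step 11, time=3.3000

Answer: 3.3000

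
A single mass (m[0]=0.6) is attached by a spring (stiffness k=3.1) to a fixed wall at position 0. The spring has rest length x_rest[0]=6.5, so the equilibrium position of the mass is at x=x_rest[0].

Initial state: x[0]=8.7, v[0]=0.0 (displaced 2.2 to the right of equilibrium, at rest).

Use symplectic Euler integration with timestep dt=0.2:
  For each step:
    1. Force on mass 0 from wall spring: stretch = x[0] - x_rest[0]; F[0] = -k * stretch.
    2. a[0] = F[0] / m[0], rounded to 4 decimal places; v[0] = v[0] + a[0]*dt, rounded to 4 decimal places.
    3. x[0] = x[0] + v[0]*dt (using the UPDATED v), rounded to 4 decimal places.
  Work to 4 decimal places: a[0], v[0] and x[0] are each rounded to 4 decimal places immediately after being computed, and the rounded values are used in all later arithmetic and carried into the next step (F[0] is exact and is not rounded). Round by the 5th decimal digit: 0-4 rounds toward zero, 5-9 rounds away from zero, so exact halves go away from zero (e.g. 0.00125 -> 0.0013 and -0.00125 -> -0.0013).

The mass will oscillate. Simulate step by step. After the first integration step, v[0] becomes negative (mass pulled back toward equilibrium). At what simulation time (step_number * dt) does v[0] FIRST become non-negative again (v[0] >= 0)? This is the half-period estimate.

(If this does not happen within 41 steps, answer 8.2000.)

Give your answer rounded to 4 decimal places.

Step 0: x=[8.7000] v=[0.0000]
Step 1: x=[8.2453] v=[-2.2733]
Step 2: x=[7.4299] v=[-4.0768]
Step 3: x=[6.4224] v=[-5.0377]
Step 4: x=[5.4309] v=[-4.9575]
Step 5: x=[4.6603] v=[-3.8528]
Step 6: x=[4.2699] v=[-1.9518]
Step 7: x=[4.3404] v=[0.3526]
First v>=0 after going negative at step 7, time=1.4000

Answer: 1.4000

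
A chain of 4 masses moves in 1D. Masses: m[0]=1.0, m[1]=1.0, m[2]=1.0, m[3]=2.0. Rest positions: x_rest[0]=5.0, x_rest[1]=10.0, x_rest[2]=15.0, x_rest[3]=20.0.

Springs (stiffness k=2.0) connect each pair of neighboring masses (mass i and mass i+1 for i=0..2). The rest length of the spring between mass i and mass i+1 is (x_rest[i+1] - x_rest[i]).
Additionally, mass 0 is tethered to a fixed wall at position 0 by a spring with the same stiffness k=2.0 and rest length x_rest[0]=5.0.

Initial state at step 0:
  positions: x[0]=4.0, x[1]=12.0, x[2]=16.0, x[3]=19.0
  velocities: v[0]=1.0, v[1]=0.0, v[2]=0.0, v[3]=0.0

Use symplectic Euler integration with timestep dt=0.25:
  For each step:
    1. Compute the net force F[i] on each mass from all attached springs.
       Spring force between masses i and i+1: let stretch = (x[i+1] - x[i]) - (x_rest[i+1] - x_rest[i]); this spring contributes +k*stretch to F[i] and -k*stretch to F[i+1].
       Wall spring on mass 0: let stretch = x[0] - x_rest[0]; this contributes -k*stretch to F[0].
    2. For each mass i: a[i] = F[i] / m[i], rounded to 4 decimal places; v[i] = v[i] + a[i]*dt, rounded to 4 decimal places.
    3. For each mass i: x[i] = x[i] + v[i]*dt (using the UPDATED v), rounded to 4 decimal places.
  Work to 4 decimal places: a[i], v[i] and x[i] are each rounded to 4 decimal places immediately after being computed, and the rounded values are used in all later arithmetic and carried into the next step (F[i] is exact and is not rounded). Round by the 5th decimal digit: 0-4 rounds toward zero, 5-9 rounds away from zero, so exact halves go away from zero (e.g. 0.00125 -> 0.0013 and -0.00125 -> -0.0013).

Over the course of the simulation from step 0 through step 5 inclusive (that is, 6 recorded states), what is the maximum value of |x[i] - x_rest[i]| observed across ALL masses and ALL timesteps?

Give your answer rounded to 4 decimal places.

Step 0: x=[4.0000 12.0000 16.0000 19.0000] v=[1.0000 0.0000 0.0000 0.0000]
Step 1: x=[4.7500 11.5000 15.8750 19.1250] v=[3.0000 -2.0000 -0.5000 0.5000]
Step 2: x=[5.7500 10.7031 15.6094 19.3594] v=[4.0000 -3.1875 -1.0625 0.9375]
Step 3: x=[6.6504 9.9004 15.1992 19.6719] v=[3.6016 -3.2109 -1.6407 1.2500]
Step 4: x=[7.1258 9.3538 14.6858 20.0174] v=[1.9014 -2.1865 -2.0538 1.3818]
Step 5: x=[6.9889 9.1952 14.1723 20.3421] v=[-0.5475 -0.6345 -2.0540 1.2989]
Max displacement = 2.1258

Answer: 2.1258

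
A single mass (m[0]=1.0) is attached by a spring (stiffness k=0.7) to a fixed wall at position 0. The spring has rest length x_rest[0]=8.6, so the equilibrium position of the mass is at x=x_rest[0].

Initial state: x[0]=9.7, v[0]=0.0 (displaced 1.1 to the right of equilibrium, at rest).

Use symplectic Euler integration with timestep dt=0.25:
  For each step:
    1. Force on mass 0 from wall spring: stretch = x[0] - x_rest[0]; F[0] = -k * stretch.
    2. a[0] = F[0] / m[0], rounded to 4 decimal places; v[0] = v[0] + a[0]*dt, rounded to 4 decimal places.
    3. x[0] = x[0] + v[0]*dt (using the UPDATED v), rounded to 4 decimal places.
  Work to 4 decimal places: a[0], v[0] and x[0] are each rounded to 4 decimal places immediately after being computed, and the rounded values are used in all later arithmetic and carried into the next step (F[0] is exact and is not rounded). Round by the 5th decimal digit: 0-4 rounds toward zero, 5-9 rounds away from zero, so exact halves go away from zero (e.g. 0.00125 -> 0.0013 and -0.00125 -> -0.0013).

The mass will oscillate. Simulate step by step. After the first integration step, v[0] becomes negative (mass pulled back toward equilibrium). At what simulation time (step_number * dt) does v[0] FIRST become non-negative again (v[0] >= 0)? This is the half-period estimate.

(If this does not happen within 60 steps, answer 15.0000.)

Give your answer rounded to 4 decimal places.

Step 0: x=[9.7000] v=[0.0000]
Step 1: x=[9.6519] v=[-0.1925]
Step 2: x=[9.5578] v=[-0.3766]
Step 3: x=[9.4218] v=[-0.5442]
Step 4: x=[9.2498] v=[-0.6880]
Step 5: x=[9.0494] v=[-0.8017]
Step 6: x=[8.8293] v=[-0.8804]
Step 7: x=[8.5992] v=[-0.9205]
Step 8: x=[8.3691] v=[-0.9204]
Step 9: x=[8.1491] v=[-0.8800]
Step 10: x=[7.9488] v=[-0.8011]
Step 11: x=[7.7770] v=[-0.6872]
Step 12: x=[7.6412] v=[-0.5432]
Step 13: x=[7.5474] v=[-0.3754]
Step 14: x=[7.4996] v=[-0.1912]
Step 15: x=[7.5000] v=[0.0014]
First v>=0 after going negative at step 15, time=3.7500

Answer: 3.7500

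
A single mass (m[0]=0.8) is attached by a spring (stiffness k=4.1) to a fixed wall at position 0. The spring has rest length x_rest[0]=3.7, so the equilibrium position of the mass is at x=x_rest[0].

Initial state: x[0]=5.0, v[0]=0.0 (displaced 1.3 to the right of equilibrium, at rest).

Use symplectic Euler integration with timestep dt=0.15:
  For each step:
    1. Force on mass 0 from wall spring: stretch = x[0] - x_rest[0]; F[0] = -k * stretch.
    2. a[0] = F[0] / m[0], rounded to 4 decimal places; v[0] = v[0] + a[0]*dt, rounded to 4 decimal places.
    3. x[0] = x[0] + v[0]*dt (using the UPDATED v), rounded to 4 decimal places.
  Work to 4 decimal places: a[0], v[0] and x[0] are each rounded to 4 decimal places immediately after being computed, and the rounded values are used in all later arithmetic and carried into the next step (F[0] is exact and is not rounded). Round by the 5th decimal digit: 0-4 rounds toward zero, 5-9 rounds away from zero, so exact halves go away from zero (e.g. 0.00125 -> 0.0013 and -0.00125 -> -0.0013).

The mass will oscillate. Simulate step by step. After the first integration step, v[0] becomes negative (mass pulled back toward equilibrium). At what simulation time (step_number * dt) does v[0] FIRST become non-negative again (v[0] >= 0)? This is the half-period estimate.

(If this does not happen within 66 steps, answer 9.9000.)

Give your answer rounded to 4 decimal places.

Answer: 1.5000

Derivation:
Step 0: x=[5.0000] v=[0.0000]
Step 1: x=[4.8501] v=[-0.9994]
Step 2: x=[4.5676] v=[-1.8835]
Step 3: x=[4.1850] v=[-2.5505]
Step 4: x=[3.7465] v=[-2.9233]
Step 5: x=[3.3027] v=[-2.9590]
Step 6: x=[2.9047] v=[-2.6536]
Step 7: x=[2.5984] v=[-2.0422]
Step 8: x=[2.4191] v=[-1.1953]
Step 9: x=[2.3875] v=[-0.2106]
Step 10: x=[2.5073] v=[0.7984]
First v>=0 after going negative at step 10, time=1.5000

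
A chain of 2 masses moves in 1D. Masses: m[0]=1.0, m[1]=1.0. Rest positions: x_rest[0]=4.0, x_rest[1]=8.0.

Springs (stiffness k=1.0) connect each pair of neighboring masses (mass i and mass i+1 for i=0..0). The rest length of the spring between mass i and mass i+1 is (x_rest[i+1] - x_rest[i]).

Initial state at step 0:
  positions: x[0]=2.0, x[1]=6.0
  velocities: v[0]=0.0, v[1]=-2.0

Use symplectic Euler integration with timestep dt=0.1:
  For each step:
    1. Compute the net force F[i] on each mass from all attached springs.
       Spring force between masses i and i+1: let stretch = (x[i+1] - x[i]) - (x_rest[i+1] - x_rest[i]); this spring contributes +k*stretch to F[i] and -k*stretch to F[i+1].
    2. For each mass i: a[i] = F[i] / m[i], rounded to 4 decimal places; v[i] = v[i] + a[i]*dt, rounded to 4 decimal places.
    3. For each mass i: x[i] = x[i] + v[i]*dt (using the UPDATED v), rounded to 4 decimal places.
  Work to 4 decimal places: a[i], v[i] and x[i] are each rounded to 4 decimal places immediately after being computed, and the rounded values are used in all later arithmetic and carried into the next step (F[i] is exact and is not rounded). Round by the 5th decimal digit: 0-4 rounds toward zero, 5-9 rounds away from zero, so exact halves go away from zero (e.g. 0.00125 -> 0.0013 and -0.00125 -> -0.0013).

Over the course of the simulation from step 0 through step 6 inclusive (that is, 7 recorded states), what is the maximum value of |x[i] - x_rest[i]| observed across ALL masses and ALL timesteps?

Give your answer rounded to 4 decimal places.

Step 0: x=[2.0000 6.0000] v=[0.0000 -2.0000]
Step 1: x=[2.0000 5.8000] v=[0.0000 -2.0000]
Step 2: x=[1.9980 5.6020] v=[-0.0200 -1.9800]
Step 3: x=[1.9920 5.4080] v=[-0.0596 -1.9404]
Step 4: x=[1.9802 5.2198] v=[-0.1180 -1.8820]
Step 5: x=[1.9608 5.0392] v=[-0.1940 -1.8060]
Step 6: x=[1.9322 4.8678] v=[-0.2862 -1.7138]
Max displacement = 3.1322

Answer: 3.1322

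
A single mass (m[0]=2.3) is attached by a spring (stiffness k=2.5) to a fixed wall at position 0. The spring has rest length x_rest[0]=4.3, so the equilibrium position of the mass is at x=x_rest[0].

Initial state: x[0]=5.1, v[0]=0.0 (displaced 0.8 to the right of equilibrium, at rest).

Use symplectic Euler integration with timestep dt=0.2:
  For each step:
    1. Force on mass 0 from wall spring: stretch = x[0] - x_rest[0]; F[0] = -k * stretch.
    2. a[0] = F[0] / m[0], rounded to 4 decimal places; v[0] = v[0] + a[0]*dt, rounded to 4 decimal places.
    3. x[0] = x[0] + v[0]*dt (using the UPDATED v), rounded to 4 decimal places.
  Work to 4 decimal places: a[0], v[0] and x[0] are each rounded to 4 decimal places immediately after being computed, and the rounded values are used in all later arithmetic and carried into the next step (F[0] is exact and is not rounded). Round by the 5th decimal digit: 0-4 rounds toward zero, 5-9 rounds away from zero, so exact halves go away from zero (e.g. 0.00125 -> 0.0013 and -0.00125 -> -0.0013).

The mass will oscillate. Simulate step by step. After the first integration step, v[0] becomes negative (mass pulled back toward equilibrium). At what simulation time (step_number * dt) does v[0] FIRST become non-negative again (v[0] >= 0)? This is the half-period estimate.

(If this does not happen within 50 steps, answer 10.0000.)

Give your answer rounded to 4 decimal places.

Step 0: x=[5.1000] v=[0.0000]
Step 1: x=[5.0652] v=[-0.1739]
Step 2: x=[4.9972] v=[-0.3402]
Step 3: x=[4.8988] v=[-0.4918]
Step 4: x=[4.7744] v=[-0.6220]
Step 5: x=[4.6294] v=[-0.7251]
Step 6: x=[4.4701] v=[-0.7967]
Step 7: x=[4.3034] v=[-0.8337]
Step 8: x=[4.1365] v=[-0.8344]
Step 9: x=[3.9767] v=[-0.7989]
Step 10: x=[3.8310] v=[-0.7286]
Step 11: x=[3.7057] v=[-0.6266]
Step 12: x=[3.6062] v=[-0.4974]
Step 13: x=[3.5369] v=[-0.3466]
Step 14: x=[3.5008] v=[-0.1807]
Step 15: x=[3.4994] v=[-0.0070]
Step 16: x=[3.5328] v=[0.1670]
First v>=0 after going negative at step 16, time=3.2000

Answer: 3.2000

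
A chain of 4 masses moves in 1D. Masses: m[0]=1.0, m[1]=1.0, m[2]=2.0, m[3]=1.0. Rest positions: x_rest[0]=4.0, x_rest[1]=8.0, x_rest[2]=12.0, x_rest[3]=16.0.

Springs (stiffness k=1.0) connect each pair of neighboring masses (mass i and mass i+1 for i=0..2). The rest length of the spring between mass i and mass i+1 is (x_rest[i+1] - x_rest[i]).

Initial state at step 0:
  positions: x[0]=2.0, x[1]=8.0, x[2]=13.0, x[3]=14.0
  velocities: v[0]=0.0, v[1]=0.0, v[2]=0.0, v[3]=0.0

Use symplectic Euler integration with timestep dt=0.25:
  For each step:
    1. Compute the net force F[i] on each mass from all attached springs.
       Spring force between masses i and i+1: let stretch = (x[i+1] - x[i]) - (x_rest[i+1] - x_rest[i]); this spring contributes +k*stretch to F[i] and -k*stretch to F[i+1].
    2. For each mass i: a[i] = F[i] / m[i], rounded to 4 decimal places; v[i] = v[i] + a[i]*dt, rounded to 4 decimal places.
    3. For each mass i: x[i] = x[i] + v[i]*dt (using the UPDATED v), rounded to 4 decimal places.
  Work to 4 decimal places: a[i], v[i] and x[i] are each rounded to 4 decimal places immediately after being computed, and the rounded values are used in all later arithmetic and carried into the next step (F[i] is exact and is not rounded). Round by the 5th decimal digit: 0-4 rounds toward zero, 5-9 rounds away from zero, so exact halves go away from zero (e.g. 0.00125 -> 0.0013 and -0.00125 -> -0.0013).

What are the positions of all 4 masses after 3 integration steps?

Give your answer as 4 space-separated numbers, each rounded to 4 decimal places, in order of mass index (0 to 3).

Answer: 2.6927 7.6631 12.3075 15.0293

Derivation:
Step 0: x=[2.0000 8.0000 13.0000 14.0000] v=[0.0000 0.0000 0.0000 0.0000]
Step 1: x=[2.1250 7.9375 12.8750 14.1875] v=[0.5000 -0.2500 -0.5000 0.7500]
Step 2: x=[2.3633 7.8203 12.6367 14.5430] v=[0.9531 -0.4688 -0.9531 1.4219]
Step 3: x=[2.6927 7.6631 12.3075 15.0293] v=[1.3174 -0.6290 -1.3169 1.9453]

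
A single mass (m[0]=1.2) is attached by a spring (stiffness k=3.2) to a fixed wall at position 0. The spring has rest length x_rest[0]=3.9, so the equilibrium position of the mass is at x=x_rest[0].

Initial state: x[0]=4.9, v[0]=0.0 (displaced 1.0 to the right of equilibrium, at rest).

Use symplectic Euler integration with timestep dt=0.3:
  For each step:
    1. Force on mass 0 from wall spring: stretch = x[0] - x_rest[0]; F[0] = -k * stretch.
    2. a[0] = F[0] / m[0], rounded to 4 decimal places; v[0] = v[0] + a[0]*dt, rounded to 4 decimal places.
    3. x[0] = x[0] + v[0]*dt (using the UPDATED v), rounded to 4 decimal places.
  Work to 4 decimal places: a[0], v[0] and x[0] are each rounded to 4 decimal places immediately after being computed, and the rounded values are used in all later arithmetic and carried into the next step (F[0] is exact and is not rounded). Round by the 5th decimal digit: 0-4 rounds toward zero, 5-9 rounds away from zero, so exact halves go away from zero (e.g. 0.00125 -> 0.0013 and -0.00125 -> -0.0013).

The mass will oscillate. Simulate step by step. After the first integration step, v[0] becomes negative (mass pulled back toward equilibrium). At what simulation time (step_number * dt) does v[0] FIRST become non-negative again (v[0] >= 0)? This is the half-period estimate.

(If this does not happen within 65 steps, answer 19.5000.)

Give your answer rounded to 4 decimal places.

Answer: 2.1000

Derivation:
Step 0: x=[4.9000] v=[0.0000]
Step 1: x=[4.6600] v=[-0.8000]
Step 2: x=[4.2376] v=[-1.4080]
Step 3: x=[3.7342] v=[-1.6781]
Step 4: x=[3.2706] v=[-1.5455]
Step 5: x=[2.9580] v=[-1.0420]
Step 6: x=[2.8715] v=[-0.2884]
Step 7: x=[3.0318] v=[0.5344]
First v>=0 after going negative at step 7, time=2.1000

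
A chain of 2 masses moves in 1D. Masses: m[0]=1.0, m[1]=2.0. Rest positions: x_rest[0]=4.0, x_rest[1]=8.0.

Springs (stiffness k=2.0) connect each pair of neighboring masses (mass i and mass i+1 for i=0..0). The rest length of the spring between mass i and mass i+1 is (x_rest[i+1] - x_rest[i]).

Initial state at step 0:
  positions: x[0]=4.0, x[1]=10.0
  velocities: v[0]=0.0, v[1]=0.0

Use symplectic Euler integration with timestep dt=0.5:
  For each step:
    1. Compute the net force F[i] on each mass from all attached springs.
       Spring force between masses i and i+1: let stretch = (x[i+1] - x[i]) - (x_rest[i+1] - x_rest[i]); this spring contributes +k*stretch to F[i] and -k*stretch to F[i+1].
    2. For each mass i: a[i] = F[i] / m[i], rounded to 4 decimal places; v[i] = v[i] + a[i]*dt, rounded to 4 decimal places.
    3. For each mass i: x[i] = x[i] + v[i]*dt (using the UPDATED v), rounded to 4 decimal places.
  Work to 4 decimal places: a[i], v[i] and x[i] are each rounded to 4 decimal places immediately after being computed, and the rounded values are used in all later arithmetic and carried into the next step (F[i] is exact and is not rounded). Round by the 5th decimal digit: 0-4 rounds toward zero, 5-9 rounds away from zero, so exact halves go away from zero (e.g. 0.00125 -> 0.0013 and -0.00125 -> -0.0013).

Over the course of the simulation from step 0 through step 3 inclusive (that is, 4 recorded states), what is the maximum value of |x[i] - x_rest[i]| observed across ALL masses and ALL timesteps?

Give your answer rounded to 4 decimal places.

Answer: 2.8125

Derivation:
Step 0: x=[4.0000 10.0000] v=[0.0000 0.0000]
Step 1: x=[5.0000 9.5000] v=[2.0000 -1.0000]
Step 2: x=[6.2500 8.8750] v=[2.5000 -1.2500]
Step 3: x=[6.8125 8.5938] v=[1.1250 -0.5625]
Max displacement = 2.8125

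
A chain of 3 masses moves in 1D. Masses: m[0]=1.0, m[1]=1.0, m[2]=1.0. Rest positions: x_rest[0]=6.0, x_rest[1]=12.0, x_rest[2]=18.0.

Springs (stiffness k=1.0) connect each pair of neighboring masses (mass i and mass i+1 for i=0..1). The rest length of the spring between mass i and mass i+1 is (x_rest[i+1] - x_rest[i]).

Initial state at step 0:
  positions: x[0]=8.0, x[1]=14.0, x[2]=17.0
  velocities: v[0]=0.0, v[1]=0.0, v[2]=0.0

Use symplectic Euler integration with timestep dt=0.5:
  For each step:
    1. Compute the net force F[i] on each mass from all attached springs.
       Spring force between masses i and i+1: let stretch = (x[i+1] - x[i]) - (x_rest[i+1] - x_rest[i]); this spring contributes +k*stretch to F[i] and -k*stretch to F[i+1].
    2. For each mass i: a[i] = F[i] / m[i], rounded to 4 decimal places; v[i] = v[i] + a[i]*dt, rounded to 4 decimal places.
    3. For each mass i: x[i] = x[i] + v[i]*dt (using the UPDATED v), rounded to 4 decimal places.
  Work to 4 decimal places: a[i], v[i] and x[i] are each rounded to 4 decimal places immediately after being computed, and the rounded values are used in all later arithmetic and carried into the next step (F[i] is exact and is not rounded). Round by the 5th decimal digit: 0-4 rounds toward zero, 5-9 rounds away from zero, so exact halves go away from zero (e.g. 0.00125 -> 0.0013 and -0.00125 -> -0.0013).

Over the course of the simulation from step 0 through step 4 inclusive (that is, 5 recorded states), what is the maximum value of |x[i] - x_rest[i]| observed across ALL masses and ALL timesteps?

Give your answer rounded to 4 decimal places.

Step 0: x=[8.0000 14.0000 17.0000] v=[0.0000 0.0000 0.0000]
Step 1: x=[8.0000 13.2500 17.7500] v=[0.0000 -1.5000 1.5000]
Step 2: x=[7.8125 12.3125 18.8750] v=[-0.3750 -1.8750 2.2500]
Step 3: x=[7.2500 11.8906 19.8594] v=[-1.1250 -0.8438 1.9688]
Step 4: x=[6.3477 12.3008 20.3516] v=[-1.8047 0.8203 0.9844]
Max displacement = 2.3516

Answer: 2.3516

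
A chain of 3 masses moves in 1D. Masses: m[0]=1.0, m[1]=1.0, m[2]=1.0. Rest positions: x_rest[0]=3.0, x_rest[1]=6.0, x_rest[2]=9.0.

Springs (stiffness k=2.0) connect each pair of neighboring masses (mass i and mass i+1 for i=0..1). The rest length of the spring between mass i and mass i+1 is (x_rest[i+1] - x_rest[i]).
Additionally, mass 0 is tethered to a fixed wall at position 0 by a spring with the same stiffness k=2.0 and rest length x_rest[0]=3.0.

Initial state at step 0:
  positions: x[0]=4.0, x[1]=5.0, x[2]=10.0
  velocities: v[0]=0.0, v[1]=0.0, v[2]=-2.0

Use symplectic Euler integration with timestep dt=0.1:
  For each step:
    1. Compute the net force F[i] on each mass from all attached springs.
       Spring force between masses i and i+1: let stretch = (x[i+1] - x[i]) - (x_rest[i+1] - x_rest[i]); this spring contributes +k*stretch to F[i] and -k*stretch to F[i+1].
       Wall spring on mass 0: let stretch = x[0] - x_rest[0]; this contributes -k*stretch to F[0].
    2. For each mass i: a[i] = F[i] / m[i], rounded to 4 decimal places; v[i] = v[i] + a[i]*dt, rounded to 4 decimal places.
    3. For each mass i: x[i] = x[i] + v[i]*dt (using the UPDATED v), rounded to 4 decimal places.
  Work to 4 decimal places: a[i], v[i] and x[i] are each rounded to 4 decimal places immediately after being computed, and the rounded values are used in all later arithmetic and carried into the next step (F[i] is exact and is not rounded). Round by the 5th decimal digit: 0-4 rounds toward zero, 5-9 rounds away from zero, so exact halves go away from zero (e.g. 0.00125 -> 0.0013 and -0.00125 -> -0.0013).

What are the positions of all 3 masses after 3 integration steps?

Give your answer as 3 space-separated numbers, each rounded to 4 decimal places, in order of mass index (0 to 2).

Step 0: x=[4.0000 5.0000 10.0000] v=[0.0000 0.0000 -2.0000]
Step 1: x=[3.9400 5.0800 9.7600] v=[-0.6000 0.8000 -2.4000]
Step 2: x=[3.8240 5.2308 9.4864] v=[-1.1600 1.5080 -2.7360]
Step 3: x=[3.6597 5.4386 9.1877] v=[-1.6434 2.0778 -2.9871]

Answer: 3.6597 5.4386 9.1877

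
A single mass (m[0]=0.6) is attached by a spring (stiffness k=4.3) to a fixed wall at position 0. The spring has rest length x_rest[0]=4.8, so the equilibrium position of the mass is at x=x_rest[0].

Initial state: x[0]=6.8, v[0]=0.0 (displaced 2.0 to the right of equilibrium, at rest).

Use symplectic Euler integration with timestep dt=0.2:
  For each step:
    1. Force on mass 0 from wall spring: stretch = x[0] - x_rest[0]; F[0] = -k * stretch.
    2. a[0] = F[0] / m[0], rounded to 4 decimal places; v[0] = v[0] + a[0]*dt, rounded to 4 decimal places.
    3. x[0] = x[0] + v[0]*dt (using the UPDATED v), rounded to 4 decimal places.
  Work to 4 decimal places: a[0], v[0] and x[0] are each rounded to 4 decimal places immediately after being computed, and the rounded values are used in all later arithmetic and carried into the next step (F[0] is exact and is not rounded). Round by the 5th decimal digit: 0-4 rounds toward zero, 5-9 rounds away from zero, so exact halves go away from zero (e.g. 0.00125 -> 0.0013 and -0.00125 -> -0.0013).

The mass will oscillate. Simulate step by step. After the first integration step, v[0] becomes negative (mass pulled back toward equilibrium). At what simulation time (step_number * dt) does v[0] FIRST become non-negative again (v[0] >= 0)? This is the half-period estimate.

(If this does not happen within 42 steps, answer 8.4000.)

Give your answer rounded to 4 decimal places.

Step 0: x=[6.8000] v=[0.0000]
Step 1: x=[6.2267] v=[-2.8667]
Step 2: x=[5.2444] v=[-4.9116]
Step 3: x=[4.1347] v=[-5.5486]
Step 4: x=[3.2157] v=[-4.5950]
Step 5: x=[2.7509] v=[-2.3242]
Step 6: x=[2.8735] v=[0.6128]
First v>=0 after going negative at step 6, time=1.2000

Answer: 1.2000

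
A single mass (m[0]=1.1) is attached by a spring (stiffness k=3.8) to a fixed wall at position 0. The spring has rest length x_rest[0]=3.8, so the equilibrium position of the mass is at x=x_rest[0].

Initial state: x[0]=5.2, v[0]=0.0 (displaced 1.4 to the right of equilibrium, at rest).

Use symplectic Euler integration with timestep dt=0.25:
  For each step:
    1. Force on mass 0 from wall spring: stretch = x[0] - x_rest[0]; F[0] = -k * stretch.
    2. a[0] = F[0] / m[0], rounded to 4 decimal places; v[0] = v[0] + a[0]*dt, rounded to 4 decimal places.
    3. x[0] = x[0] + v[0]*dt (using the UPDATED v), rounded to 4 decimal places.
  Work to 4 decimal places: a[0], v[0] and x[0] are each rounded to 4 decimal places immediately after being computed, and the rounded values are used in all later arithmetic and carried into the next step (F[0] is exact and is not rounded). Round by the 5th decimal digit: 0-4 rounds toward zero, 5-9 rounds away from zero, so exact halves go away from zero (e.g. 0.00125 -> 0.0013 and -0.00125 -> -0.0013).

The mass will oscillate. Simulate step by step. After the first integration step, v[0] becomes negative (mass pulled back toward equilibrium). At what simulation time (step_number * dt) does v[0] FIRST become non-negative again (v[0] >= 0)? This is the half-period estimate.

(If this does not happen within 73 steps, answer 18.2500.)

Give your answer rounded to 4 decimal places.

Answer: 1.7500

Derivation:
Step 0: x=[5.2000] v=[0.0000]
Step 1: x=[4.8977] v=[-1.2091]
Step 2: x=[4.3584] v=[-2.1571]
Step 3: x=[3.6986] v=[-2.6394]
Step 4: x=[3.0607] v=[-2.5518]
Step 5: x=[2.5824] v=[-1.9133]
Step 6: x=[2.3670] v=[-0.8617]
Step 7: x=[2.4610] v=[0.3759]
First v>=0 after going negative at step 7, time=1.7500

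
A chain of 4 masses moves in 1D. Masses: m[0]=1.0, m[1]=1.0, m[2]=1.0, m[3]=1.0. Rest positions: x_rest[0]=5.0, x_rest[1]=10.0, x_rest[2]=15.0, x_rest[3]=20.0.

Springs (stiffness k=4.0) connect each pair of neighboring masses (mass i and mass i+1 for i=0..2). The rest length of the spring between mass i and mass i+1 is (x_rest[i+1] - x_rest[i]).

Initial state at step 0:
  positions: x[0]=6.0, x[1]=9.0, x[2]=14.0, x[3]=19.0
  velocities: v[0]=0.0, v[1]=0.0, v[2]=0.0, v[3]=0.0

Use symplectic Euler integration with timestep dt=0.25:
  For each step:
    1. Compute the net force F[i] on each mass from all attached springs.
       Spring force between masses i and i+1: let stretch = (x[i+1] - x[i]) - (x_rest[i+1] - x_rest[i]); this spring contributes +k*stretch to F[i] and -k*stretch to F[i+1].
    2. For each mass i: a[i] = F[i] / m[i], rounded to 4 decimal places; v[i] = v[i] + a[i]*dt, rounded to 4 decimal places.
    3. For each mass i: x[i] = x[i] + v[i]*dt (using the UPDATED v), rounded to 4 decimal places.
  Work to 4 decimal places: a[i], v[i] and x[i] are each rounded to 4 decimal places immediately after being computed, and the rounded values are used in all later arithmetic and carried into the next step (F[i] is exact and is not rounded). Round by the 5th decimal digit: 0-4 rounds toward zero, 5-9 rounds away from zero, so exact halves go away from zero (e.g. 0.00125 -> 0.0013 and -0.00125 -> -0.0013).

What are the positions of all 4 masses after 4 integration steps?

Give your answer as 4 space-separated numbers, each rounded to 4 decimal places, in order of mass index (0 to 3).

Answer: 3.7657 10.1251 14.9376 19.1719

Derivation:
Step 0: x=[6.0000 9.0000 14.0000 19.0000] v=[0.0000 0.0000 0.0000 0.0000]
Step 1: x=[5.5000 9.5000 14.0000 19.0000] v=[-2.0000 2.0000 0.0000 0.0000]
Step 2: x=[4.7500 10.1250 14.1250 19.0000] v=[-3.0000 2.5000 0.5000 0.0000]
Step 3: x=[4.0938 10.4063 14.4688 19.0313] v=[-2.6250 1.1250 1.3750 0.1250]
Step 4: x=[3.7657 10.1251 14.9376 19.1719] v=[-1.3125 -1.1250 1.8750 0.5625]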